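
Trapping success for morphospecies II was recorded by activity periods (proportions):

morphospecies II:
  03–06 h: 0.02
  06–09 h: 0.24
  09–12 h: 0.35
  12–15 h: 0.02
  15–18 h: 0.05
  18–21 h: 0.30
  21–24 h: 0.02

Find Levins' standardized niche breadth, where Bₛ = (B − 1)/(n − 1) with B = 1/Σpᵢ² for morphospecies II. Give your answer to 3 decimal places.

Σpᵢ² = 0.02² + 0.24² + 0.35² + 0.02² + 0.05² + 0.30² + 0.02² = 0.0004 + 0.0576 + 0.1225 + 0.0004 + 0.0025 + 0.0900 + 0.0004 = 0.2738
B = 1 / 0.2738 = 3.65230
Bₛ = (B − 1)/(n − 1) = (3.65230 − 1)/(7 − 1) = 2.65230/6 = 0.44205

0.442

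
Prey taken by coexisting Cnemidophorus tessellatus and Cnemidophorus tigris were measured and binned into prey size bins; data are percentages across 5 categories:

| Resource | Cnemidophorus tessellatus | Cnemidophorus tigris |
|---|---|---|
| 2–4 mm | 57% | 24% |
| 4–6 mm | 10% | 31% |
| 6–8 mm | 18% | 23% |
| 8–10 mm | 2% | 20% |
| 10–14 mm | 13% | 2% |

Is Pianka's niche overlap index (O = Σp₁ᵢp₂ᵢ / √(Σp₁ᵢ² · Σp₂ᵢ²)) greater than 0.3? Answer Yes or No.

Convert percentages to proportions (divide by 100).
Σ p₁ᵢp₂ᵢ = 0.1368 + 0.0310 + 0.0414 + 0.0040 + 0.0026 = 0.2158
Σp_1ᵢ² = 0.57² + 0.10² + 0.18² + 0.02² + 0.13² = 0.3249 + 0.0100 + 0.0324 + 0.0004 + 0.0169 = 0.3846
Σp_2ᵢ² = 0.24² + 0.31² + 0.23² + 0.20² + 0.02² = 0.0576 + 0.0961 + 0.0529 + 0.0400 + 0.0004 = 0.2470
O = 0.2158 / √(0.3846 × 0.2470) = 0.2158 / 0.30821 = 0.7002
O = 0.7002 > 0.3 → Yes.

Yes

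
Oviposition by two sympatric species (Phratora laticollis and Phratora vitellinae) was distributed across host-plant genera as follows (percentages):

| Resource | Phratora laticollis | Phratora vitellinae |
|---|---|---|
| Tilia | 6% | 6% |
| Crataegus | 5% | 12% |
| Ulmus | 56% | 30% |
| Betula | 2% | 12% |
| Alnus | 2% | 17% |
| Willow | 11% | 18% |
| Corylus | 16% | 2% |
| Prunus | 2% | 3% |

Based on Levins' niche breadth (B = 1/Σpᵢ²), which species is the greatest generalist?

Convert percentages to proportions (divide by 100).
Σp_latiᵢ² = 0.06² + 0.05² + 0.56² + 0.02² + 0.02² + 0.11² + 0.16² + 0.02² = 0.0036 + 0.0025 + 0.3136 + 0.0004 + 0.0004 + 0.0121 + 0.0256 + 0.0004 = 0.3586
B_lati = 1 / 0.3586 = 2.7886
Σp_viteᵢ² = 0.06² + 0.12² + 0.30² + 0.12² + 0.17² + 0.18² + 0.02² + 0.03² = 0.0036 + 0.0144 + 0.0900 + 0.0144 + 0.0289 + 0.0324 + 0.0004 + 0.0009 = 0.1850
B_vite = 1 / 0.1850 = 5.4054
Highest B → broadest niche (most generalist): Phratora vitellinae (B = 5.41).

Phratora vitellinae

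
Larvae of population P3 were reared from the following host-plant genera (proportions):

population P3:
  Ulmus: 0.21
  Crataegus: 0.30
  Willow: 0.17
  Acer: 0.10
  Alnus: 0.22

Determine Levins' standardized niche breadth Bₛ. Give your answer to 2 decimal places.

Σpᵢ² = 0.21² + 0.30² + 0.17² + 0.10² + 0.22² = 0.0441 + 0.0900 + 0.0289 + 0.0100 + 0.0484 = 0.2214
B = 1 / 0.2214 = 4.5167
Bₛ = (B − 1)/(n − 1) = (4.5167 − 1)/(5 − 1) = 3.5167/4 = 0.8792

0.88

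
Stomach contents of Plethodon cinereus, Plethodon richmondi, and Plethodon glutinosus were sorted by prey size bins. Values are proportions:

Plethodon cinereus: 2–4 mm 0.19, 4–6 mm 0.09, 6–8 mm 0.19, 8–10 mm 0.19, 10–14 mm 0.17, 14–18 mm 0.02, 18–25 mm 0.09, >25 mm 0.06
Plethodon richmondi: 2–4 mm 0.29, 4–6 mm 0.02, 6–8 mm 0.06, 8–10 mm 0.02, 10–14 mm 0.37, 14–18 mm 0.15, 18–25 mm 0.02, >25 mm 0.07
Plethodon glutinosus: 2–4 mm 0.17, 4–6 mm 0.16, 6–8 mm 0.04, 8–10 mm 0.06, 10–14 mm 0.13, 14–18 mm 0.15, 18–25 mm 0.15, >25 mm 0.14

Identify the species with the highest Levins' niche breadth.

Plethodon glutinosus

Σp_cineᵢ² = 0.19² + 0.09² + 0.19² + 0.19² + 0.17² + 0.02² + 0.09² + 0.06² = 0.0361 + 0.0081 + 0.0361 + 0.0361 + 0.0289 + 0.0004 + 0.0081 + 0.0036 = 0.1574
B_cine = 1 / 0.1574 = 6.3532
Σp_richᵢ² = 0.29² + 0.02² + 0.06² + 0.02² + 0.37² + 0.15² + 0.02² + 0.07² = 0.0841 + 0.0004 + 0.0036 + 0.0004 + 0.1369 + 0.0225 + 0.0004 + 0.0049 = 0.2532
B_rich = 1 / 0.2532 = 3.9494
Σp_glutᵢ² = 0.17² + 0.16² + 0.04² + 0.06² + 0.13² + 0.15² + 0.15² + 0.14² = 0.0289 + 0.0256 + 0.0016 + 0.0036 + 0.0169 + 0.0225 + 0.0225 + 0.0196 = 0.1412
B_glut = 1 / 0.1412 = 7.0822
Highest B → broadest niche (most generalist): Plethodon glutinosus (B = 7.08).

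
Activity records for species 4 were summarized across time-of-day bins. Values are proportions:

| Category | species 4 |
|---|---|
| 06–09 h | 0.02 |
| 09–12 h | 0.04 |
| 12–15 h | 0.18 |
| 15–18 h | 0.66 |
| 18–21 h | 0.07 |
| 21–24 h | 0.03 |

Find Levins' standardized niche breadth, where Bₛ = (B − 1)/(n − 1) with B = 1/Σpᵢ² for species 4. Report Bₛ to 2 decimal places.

0.22

Σpᵢ² = 0.02² + 0.04² + 0.18² + 0.66² + 0.07² + 0.03² = 0.0004 + 0.0016 + 0.0324 + 0.4356 + 0.0049 + 0.0009 = 0.4758
B = 1 / 0.4758 = 2.1017
Bₛ = (B − 1)/(n − 1) = (2.1017 − 1)/(6 − 1) = 1.1017/5 = 0.2203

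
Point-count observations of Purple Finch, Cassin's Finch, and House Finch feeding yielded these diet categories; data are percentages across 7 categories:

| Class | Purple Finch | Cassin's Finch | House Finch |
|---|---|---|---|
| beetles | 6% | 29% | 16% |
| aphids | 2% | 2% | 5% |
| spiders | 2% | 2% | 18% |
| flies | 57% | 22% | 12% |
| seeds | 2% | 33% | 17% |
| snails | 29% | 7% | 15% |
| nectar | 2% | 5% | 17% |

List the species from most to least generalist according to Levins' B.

House Finch > Cassin's Finch > Purple Finch

Convert percentages to proportions (divide by 100).
Σp_Purpᵢ² = 0.06² + 0.02² + 0.02² + 0.57² + 0.02² + 0.29² + 0.02² = 0.0036 + 0.0004 + 0.0004 + 0.3249 + 0.0004 + 0.0841 + 0.0004 = 0.4142
B_Purp = 1 / 0.4142 = 2.4143
Σp_Cassᵢ² = 0.29² + 0.02² + 0.02² + 0.22² + 0.33² + 0.07² + 0.05² = 0.0841 + 0.0004 + 0.0004 + 0.0484 + 0.1089 + 0.0049 + 0.0025 = 0.2496
B_Cass = 1 / 0.2496 = 4.0064
Σp_Housᵢ² = 0.16² + 0.05² + 0.18² + 0.12² + 0.17² + 0.15² + 0.17² = 0.0256 + 0.0025 + 0.0324 + 0.0144 + 0.0289 + 0.0225 + 0.0289 = 0.1552
B_Hous = 1 / 0.1552 = 6.4433
Ranking by B (broadest → narrowest): House Finch (6.44) > Cassin's Finch (4.01) > Purple Finch (2.41)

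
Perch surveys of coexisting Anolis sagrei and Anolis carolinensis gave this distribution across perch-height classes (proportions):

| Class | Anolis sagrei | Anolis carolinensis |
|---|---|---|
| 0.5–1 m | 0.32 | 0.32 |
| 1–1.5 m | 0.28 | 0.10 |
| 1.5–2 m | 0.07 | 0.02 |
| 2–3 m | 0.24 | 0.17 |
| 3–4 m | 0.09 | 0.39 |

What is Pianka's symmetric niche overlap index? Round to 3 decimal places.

Σ p₁ᵢp₂ᵢ = 0.1024 + 0.0280 + 0.0014 + 0.0408 + 0.0351 = 0.2077
Σp_1ᵢ² = 0.32² + 0.28² + 0.07² + 0.24² + 0.09² = 0.1024 + 0.0784 + 0.0049 + 0.0576 + 0.0081 = 0.2514
Σp_2ᵢ² = 0.32² + 0.10² + 0.02² + 0.17² + 0.39² = 0.1024 + 0.0100 + 0.0004 + 0.0289 + 0.1521 = 0.2938
O = 0.2077 / √(0.2514 × 0.2938) = 0.2077 / 0.271774 = 0.76424

0.764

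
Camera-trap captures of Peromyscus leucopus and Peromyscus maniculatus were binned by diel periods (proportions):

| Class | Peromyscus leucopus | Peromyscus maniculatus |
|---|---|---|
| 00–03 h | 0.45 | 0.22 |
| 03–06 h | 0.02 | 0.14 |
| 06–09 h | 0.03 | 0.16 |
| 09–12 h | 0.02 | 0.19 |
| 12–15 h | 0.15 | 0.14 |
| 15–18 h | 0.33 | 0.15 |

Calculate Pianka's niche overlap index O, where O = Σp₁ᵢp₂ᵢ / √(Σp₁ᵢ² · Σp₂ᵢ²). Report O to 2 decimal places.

0.75

Σ p₁ᵢp₂ᵢ = 0.0990 + 0.0028 + 0.0048 + 0.0038 + 0.0210 + 0.0495 = 0.1809
Σp_1ᵢ² = 0.45² + 0.02² + 0.03² + 0.02² + 0.15² + 0.33² = 0.2025 + 0.0004 + 0.0009 + 0.0004 + 0.0225 + 0.1089 = 0.3356
Σp_2ᵢ² = 0.22² + 0.14² + 0.16² + 0.19² + 0.14² + 0.15² = 0.0484 + 0.0196 + 0.0256 + 0.0361 + 0.0196 + 0.0225 = 0.1718
O = 0.1809 / √(0.3356 × 0.1718) = 0.1809 / 0.24012 = 0.7534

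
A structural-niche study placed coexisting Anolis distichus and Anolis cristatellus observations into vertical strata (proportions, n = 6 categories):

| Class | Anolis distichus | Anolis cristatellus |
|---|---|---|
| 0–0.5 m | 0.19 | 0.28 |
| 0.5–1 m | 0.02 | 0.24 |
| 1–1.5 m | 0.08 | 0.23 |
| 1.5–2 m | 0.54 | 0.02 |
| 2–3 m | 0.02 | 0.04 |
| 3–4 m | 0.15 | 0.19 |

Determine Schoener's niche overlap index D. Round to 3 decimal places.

0.480

Σ|p₁ᵢ − p₂ᵢ| = 0.09 + 0.22 + 0.15 + 0.52 + 0.02 + 0.04 = 1.04
D = 1 − ½ × 1.04 = 1 − 0.520 = 0.48000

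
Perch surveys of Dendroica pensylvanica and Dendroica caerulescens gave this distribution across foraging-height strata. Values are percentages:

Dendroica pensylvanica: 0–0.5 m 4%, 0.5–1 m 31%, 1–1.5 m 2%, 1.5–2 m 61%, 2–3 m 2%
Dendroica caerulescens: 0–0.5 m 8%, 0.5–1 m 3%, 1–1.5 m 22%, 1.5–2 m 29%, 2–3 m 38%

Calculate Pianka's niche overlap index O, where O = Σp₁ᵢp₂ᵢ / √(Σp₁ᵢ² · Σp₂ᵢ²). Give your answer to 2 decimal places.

0.55

Convert percentages to proportions (divide by 100).
Σ p₁ᵢp₂ᵢ = 0.0032 + 0.0093 + 0.0044 + 0.1769 + 0.0076 = 0.2014
Σp_1ᵢ² = 0.04² + 0.31² + 0.02² + 0.61² + 0.02² = 0.0016 + 0.0961 + 0.0004 + 0.3721 + 0.0004 = 0.4706
Σp_2ᵢ² = 0.08² + 0.03² + 0.22² + 0.29² + 0.38² = 0.0064 + 0.0009 + 0.0484 + 0.0841 + 0.1444 = 0.2842
O = 0.2014 / √(0.4706 × 0.2842) = 0.2014 / 0.36571 = 0.5507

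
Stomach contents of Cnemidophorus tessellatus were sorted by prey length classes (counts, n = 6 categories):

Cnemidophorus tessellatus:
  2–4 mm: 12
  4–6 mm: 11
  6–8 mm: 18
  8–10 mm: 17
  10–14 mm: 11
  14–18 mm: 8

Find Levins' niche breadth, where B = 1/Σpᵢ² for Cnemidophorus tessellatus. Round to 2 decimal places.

Proportions for Cnemidophorus tessellatus (n=77): 12/77=0.1558, 11/77=0.1429, 18/77=0.2338, 17/77=0.2208, 11/77=0.1429, 8/77=0.1039
Σpᵢ² = 0.1558² + 0.1429² + 0.2338² + 0.2208² + 0.1429² + 0.1039² = 0.024274 + 0.020420 + 0.054662 + 0.048753 + 0.020420 + 0.010795 = 0.179324
B = 1 / 0.179324 = 5.5765

5.58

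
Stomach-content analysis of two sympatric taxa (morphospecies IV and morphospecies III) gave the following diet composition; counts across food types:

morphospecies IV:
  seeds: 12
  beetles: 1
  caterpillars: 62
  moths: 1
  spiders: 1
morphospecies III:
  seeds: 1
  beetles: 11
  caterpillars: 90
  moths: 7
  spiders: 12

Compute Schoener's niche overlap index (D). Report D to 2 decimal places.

0.79

Proportions for morphospecies IV (n=77): 12/77=0.1558, 1/77=0.0130, 62/77=0.8052, 1/77=0.0130, 1/77=0.0130
Proportions for morphospecies III (n=121): 1/121=0.0083, 11/121=0.0909, 90/121=0.7438, 7/121=0.0579, 12/121=0.0992
Σ|p₁ᵢ − p₂ᵢ| = 0.1475 + 0.0779 + 0.0614 + 0.0449 + 0.0862 = 0.4179
D = 1 − ½ × 0.4179 = 1 − 0.20895 = 0.79105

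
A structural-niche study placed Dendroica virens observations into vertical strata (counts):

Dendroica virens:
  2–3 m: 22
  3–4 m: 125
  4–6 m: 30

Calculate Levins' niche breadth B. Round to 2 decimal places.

1.84

Proportions for Dendroica virens (n=177): 22/177=0.1243, 125/177=0.7062, 30/177=0.1695
Σpᵢ² = 0.1243² + 0.7062² + 0.1695² = 0.015450 + 0.498718 + 0.028730 = 0.542898
B = 1 / 0.542898 = 1.8420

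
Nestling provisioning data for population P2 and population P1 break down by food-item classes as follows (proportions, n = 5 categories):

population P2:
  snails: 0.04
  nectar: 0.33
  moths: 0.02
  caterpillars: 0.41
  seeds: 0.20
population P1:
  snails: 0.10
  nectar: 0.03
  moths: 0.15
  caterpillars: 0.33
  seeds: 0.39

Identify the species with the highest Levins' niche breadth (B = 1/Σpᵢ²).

Σp_P2ᵢ² = 0.04² + 0.33² + 0.02² + 0.41² + 0.20² = 0.0016 + 0.1089 + 0.0004 + 0.1681 + 0.0400 = 0.3190
B_P2 = 1 / 0.3190 = 3.1348
Σp_P1ᵢ² = 0.10² + 0.03² + 0.15² + 0.33² + 0.39² = 0.0100 + 0.0009 + 0.0225 + 0.1089 + 0.1521 = 0.2944
B_P1 = 1 / 0.2944 = 3.3967
Highest B → broadest niche (most generalist): population P1 (B = 3.40).

population P1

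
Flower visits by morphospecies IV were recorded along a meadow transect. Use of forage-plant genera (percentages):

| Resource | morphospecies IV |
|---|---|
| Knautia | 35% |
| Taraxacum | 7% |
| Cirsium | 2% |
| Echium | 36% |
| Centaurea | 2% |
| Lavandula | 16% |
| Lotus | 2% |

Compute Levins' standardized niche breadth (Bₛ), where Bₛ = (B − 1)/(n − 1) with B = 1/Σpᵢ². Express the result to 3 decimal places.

Convert percentages to proportions (divide by 100).
Σpᵢ² = 0.35² + 0.07² + 0.02² + 0.36² + 0.02² + 0.16² + 0.02² = 0.1225 + 0.0049 + 0.0004 + 0.1296 + 0.0004 + 0.0256 + 0.0004 = 0.2838
B = 1 / 0.2838 = 3.52361
Bₛ = (B − 1)/(n − 1) = (3.52361 − 1)/(7 − 1) = 2.52361/6 = 0.42060

0.421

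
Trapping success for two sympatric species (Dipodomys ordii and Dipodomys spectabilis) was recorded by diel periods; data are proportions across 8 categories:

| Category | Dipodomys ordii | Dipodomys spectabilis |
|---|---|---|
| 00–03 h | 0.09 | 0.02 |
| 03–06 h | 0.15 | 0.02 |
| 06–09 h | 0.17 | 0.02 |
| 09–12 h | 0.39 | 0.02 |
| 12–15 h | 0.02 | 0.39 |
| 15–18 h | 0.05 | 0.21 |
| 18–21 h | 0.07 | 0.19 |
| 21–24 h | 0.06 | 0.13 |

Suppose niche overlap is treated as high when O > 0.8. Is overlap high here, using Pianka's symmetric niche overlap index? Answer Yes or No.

Σ p₁ᵢp₂ᵢ = 0.0018 + 0.0030 + 0.0034 + 0.0078 + 0.0078 + 0.0105 + 0.0133 + 0.0078 = 0.0554
Σp_1ᵢ² = 0.09² + 0.15² + 0.17² + 0.39² + 0.02² + 0.05² + 0.07² + 0.06² = 0.0081 + 0.0225 + 0.0289 + 0.1521 + 0.0004 + 0.0025 + 0.0049 + 0.0036 = 0.2230
Σp_2ᵢ² = 0.02² + 0.02² + 0.02² + 0.02² + 0.39² + 0.21² + 0.19² + 0.13² = 0.0004 + 0.0004 + 0.0004 + 0.0004 + 0.1521 + 0.0441 + 0.0361 + 0.0169 = 0.2508
O = 0.0554 / √(0.2230 × 0.2508) = 0.0554 / 0.23649 = 0.2343
O = 0.2343 < 0.8 → No.

No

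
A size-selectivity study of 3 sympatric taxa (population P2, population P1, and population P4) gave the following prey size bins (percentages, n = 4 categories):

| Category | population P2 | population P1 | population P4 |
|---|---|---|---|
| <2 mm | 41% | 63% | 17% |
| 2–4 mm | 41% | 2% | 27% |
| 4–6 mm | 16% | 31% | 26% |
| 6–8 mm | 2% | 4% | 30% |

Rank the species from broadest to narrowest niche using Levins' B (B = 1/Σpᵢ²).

Convert percentages to proportions (divide by 100).
Σp_P2ᵢ² = 0.41² + 0.41² + 0.16² + 0.02² = 0.1681 + 0.1681 + 0.0256 + 0.0004 = 0.3622
B_P2 = 1 / 0.3622 = 2.7609
Σp_P1ᵢ² = 0.63² + 0.02² + 0.31² + 0.04² = 0.3969 + 0.0004 + 0.0961 + 0.0016 = 0.4950
B_P1 = 1 / 0.4950 = 2.0202
Σp_P4ᵢ² = 0.17² + 0.27² + 0.26² + 0.30² = 0.0289 + 0.0729 + 0.0676 + 0.0900 = 0.2594
B_P4 = 1 / 0.2594 = 3.8551
Ranking by B (broadest → narrowest): population P4 (3.86) > population P2 (2.76) > population P1 (2.02)

population P4 > population P2 > population P1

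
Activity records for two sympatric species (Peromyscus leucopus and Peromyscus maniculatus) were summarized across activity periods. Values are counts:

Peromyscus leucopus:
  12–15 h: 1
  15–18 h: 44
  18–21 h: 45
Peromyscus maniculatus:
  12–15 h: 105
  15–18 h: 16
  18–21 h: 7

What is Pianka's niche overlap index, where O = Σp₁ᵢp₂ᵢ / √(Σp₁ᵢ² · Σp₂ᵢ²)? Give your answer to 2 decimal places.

0.17

Proportions for Peromyscus leucopus (n=90): 1/90=0.0111, 44/90=0.4889, 45/90=0.5000
Proportions for Peromyscus maniculatus (n=128): 105/128=0.8203, 16/128=0.1250, 7/128=0.0547
Σ p₁ᵢp₂ᵢ = 0.009105 + 0.061113 + 0.027350 = 0.097568
Σp_1ᵢ² = 0.0111² + 0.4889² + 0.5000² = 0.000123 + 0.239023 + 0.250000 = 0.489146
Σp_2ᵢ² = 0.8203² + 0.1250² + 0.0547² = 0.672892 + 0.015625 + 0.002992 = 0.691509
O = 0.097568 / √(0.489146 × 0.691509) = 0.097568 / 0.5815917 = 0.1678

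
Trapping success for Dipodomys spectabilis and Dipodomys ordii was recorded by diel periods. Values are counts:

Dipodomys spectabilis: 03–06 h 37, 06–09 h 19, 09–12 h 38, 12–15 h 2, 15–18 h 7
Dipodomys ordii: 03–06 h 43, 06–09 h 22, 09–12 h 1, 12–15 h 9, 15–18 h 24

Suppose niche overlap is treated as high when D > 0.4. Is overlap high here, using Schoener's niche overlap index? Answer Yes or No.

Yes

Proportions for Dipodomys spectabilis (n=103): 37/103=0.3592, 19/103=0.1845, 38/103=0.3689, 2/103=0.0194, 7/103=0.0680
Proportions for Dipodomys ordii (n=99): 43/99=0.4343, 22/99=0.2222, 1/99=0.0101, 9/99=0.0909, 24/99=0.2424
Σ|p₁ᵢ − p₂ᵢ| = 0.0751 + 0.0377 + 0.3588 + 0.0715 + 0.1744 = 0.7175
D = 1 − ½ × 0.7175 = 1 − 0.35875 = 0.64125
D = 0.64125 > 0.4 → Yes.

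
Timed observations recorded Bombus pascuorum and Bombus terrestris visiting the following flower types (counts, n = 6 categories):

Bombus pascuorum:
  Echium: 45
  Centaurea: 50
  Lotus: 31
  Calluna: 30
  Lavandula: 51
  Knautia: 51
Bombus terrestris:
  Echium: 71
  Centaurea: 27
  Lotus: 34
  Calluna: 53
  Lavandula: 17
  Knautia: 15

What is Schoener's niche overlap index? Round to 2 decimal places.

Proportions for Bombus pascuorum (n=258): 45/258=0.1744, 50/258=0.1938, 31/258=0.1202, 30/258=0.1163, 51/258=0.1977, 51/258=0.1977
Proportions for Bombus terrestris (n=217): 71/217=0.3272, 27/217=0.1244, 34/217=0.1567, 53/217=0.2442, 17/217=0.0783, 15/217=0.0691
Σ|p₁ᵢ − p₂ᵢ| = 0.1528 + 0.0694 + 0.0365 + 0.1279 + 0.1194 + 0.1286 = 0.6346
D = 1 − ½ × 0.6346 = 1 − 0.31730 = 0.68270

0.68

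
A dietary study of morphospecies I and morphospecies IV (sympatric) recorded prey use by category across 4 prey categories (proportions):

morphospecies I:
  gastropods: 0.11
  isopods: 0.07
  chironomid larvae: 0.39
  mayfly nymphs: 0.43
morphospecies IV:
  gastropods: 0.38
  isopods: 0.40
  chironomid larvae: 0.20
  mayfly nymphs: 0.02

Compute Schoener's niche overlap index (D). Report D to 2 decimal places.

0.40

Σ|p₁ᵢ − p₂ᵢ| = 0.27 + 0.33 + 0.19 + 0.41 = 1.20
D = 1 − ½ × 1.20 = 1 − 0.600 = 0.4000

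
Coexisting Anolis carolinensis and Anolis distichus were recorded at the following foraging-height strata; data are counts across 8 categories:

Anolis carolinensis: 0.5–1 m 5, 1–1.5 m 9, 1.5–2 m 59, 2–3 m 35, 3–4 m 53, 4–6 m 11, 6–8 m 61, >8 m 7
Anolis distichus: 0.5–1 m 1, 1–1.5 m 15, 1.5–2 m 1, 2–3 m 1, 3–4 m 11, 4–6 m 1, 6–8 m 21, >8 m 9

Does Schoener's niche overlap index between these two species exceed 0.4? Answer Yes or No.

Proportions for Anolis carolinensis (n=240): 5/240=0.0208, 9/240=0.0375, 59/240=0.2458, 35/240=0.1458, 53/240=0.2208, 11/240=0.0458, 61/240=0.2542, 7/240=0.0292
Proportions for Anolis distichus (n=60): 1/60=0.0167, 15/60=0.2500, 1/60=0.0167, 1/60=0.0167, 11/60=0.1833, 1/60=0.0167, 21/60=0.3500, 9/60=0.1500
Σ|p₁ᵢ − p₂ᵢ| = 0.0041 + 0.2125 + 0.2291 + 0.1291 + 0.0375 + 0.0291 + 0.0958 + 0.1208 = 0.8580
D = 1 − ½ × 0.8580 = 1 − 0.42900 = 0.57100
D = 0.57100 > 0.4 → Yes.

Yes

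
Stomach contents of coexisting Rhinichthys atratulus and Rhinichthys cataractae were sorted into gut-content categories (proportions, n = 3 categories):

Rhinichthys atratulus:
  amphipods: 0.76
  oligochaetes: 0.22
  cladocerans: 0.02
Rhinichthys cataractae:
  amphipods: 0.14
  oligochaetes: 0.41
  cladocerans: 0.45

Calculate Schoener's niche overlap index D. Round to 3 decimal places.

0.380

Σ|p₁ᵢ − p₂ᵢ| = 0.62 + 0.19 + 0.43 = 1.24
D = 1 − ½ × 1.24 = 1 − 0.620 = 0.38000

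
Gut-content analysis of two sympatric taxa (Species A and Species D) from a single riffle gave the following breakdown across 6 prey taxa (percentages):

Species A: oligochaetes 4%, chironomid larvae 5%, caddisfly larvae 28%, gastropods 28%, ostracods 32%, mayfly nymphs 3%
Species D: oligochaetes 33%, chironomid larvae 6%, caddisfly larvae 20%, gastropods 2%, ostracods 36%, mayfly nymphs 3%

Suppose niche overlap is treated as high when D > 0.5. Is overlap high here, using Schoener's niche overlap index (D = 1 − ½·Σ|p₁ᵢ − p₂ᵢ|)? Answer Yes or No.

Convert percentages to proportions (divide by 100).
Σ|p₁ᵢ − p₂ᵢ| = 0.29 + 0.01 + 0.08 + 0.26 + 0.04 + 0.00 = 0.68
D = 1 − ½ × 0.68 = 1 − 0.340 = 0.6600
D = 0.6600 > 0.5 → Yes.

Yes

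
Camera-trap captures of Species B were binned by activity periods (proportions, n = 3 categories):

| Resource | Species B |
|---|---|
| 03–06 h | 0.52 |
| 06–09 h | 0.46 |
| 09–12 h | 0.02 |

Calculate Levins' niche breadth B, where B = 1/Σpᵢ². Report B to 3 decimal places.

2.073

Σpᵢ² = 0.52² + 0.46² + 0.02² = 0.2704 + 0.2116 + 0.0004 = 0.4824
B = 1 / 0.4824 = 2.07297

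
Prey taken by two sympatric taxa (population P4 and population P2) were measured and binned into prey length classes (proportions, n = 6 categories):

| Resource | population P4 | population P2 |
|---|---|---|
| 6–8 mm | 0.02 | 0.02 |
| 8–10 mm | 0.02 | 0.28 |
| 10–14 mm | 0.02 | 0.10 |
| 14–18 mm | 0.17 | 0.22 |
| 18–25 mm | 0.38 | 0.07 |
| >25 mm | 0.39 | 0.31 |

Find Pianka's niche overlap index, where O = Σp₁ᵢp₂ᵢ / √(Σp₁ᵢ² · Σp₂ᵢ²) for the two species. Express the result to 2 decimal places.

0.69

Σ p₁ᵢp₂ᵢ = 0.0004 + 0.0056 + 0.0020 + 0.0374 + 0.0266 + 0.1209 = 0.1929
Σp_1ᵢ² = 0.02² + 0.02² + 0.02² + 0.17² + 0.38² + 0.39² = 0.0004 + 0.0004 + 0.0004 + 0.0289 + 0.1444 + 0.1521 = 0.3266
Σp_2ᵢ² = 0.02² + 0.28² + 0.10² + 0.22² + 0.07² + 0.31² = 0.0004 + 0.0784 + 0.0100 + 0.0484 + 0.0049 + 0.0961 = 0.2382
O = 0.1929 / √(0.3266 × 0.2382) = 0.1929 / 0.27892 = 0.6916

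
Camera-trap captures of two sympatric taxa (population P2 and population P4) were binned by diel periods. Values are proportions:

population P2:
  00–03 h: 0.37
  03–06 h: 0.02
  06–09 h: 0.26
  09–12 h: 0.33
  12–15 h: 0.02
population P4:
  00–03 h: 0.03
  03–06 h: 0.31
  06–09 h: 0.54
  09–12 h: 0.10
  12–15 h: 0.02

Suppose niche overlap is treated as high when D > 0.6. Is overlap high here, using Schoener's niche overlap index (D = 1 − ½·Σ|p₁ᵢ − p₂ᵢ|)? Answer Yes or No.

No

Σ|p₁ᵢ − p₂ᵢ| = 0.34 + 0.29 + 0.28 + 0.23 + 0.00 = 1.14
D = 1 − ½ × 1.14 = 1 − 0.570 = 0.4300
D = 0.4300 < 0.6 → No.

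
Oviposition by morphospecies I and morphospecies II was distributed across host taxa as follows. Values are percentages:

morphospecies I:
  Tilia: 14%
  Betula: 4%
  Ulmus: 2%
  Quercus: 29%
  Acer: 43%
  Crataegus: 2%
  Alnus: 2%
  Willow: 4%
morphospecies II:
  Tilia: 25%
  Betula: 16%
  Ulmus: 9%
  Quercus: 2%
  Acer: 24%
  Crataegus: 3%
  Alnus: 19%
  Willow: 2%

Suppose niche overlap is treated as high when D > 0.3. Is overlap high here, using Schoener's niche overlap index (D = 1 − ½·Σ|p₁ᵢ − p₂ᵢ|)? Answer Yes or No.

Yes

Convert percentages to proportions (divide by 100).
Σ|p₁ᵢ − p₂ᵢ| = 0.11 + 0.12 + 0.07 + 0.27 + 0.19 + 0.01 + 0.17 + 0.02 = 0.96
D = 1 − ½ × 0.96 = 1 − 0.480 = 0.5200
D = 0.5200 > 0.3 → Yes.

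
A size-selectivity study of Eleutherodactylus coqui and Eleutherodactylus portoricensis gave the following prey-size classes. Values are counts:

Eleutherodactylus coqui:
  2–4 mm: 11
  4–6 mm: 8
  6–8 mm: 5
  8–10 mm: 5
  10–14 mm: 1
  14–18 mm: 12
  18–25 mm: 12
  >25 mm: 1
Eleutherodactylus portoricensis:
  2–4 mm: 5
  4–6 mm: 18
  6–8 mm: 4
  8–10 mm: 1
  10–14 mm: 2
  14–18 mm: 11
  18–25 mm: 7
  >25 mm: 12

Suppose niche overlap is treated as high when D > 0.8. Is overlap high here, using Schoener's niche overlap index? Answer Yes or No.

No

Proportions for Eleutherodactylus coqui (n=55): 11/55=0.2000, 8/55=0.1455, 5/55=0.0909, 5/55=0.0909, 1/55=0.0182, 12/55=0.2182, 12/55=0.2182, 1/55=0.0182
Proportions for Eleutherodactylus portoricensis (n=60): 5/60=0.0833, 18/60=0.3000, 4/60=0.0667, 1/60=0.0167, 2/60=0.0333, 11/60=0.1833, 7/60=0.1167, 12/60=0.2000
Σ|p₁ᵢ − p₂ᵢ| = 0.1167 + 0.1545 + 0.0242 + 0.0742 + 0.0151 + 0.0349 + 0.1015 + 0.1818 = 0.7029
D = 1 − ½ × 0.7029 = 1 − 0.35145 = 0.64855
D = 0.64855 < 0.8 → No.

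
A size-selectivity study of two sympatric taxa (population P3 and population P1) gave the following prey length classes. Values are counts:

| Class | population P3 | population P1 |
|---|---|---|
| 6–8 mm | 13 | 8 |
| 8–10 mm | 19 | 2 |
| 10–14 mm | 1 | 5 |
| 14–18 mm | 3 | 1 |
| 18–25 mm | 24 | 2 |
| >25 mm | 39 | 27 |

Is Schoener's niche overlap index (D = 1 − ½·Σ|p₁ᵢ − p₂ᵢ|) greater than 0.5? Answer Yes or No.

Yes

Proportions for population P3 (n=99): 13/99=0.1313, 19/99=0.1919, 1/99=0.0101, 3/99=0.0303, 24/99=0.2424, 39/99=0.3939
Proportions for population P1 (n=45): 8/45=0.1778, 2/45=0.0444, 5/45=0.1111, 1/45=0.0222, 2/45=0.0444, 27/45=0.6000
Σ|p₁ᵢ − p₂ᵢ| = 0.0465 + 0.1475 + 0.1010 + 0.0081 + 0.1980 + 0.2061 = 0.7072
D = 1 − ½ × 0.7072 = 1 − 0.35360 = 0.64640
D = 0.64640 > 0.5 → Yes.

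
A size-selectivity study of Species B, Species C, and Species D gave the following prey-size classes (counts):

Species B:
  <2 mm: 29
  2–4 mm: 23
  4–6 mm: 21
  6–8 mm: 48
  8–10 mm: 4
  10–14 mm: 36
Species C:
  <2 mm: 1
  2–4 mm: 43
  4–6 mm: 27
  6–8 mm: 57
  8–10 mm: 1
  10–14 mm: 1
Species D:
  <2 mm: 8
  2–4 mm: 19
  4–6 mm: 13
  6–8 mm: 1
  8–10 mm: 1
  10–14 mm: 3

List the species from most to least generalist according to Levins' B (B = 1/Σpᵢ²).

Species B > Species D > Species C

Proportions for Species B (n=161): 29/161=0.1801, 23/161=0.1429, 21/161=0.1304, 48/161=0.2981, 4/161=0.0248, 36/161=0.2236
Proportions for Species C (n=130): 1/130=0.0077, 43/130=0.3308, 27/130=0.2077, 57/130=0.4385, 1/130=0.0077, 1/130=0.0077
Proportions for Species D (n=45): 8/45=0.1778, 19/45=0.4222, 13/45=0.2889, 1/45=0.0222, 1/45=0.0222, 3/45=0.0667
Σp_Bᵢ² = 0.1801² + 0.1429² + 0.1304² + 0.2981² + 0.0248² + 0.2236² = 0.032436 + 0.020420 + 0.017004 + 0.088864 + 0.000615 + 0.049997 = 0.209336
B_B = 1 / 0.209336 = 4.7770
Σp_Cᵢ² = 0.0077² + 0.3308² + 0.2077² + 0.4385² + 0.0077² + 0.0077² = 0.000059 + 0.109429 + 0.043139 + 0.192282 + 0.000059 + 0.000059 = 0.345027
B_C = 1 / 0.345027 = 2.8983
Σp_Dᵢ² = 0.1778² + 0.4222² + 0.2889² + 0.0222² + 0.0222² + 0.0667² = 0.031613 + 0.178253 + 0.083463 + 0.000493 + 0.000493 + 0.004449 = 0.298764
B_D = 1 / 0.298764 = 3.3471
Ranking by B (broadest → narrowest): Species B (4.78) > Species D (3.35) > Species C (2.90)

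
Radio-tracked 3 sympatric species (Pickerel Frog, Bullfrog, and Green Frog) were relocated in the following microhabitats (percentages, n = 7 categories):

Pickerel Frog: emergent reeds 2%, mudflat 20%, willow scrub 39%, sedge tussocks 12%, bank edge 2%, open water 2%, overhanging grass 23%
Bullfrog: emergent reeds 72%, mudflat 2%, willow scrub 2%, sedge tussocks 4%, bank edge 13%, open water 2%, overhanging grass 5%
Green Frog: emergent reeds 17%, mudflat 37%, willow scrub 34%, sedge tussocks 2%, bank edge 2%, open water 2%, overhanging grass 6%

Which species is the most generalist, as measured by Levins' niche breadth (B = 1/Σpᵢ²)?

Convert percentages to proportions (divide by 100).
Σp_Pickᵢ² = 0.02² + 0.20² + 0.39² + 0.12² + 0.02² + 0.02² + 0.23² = 0.0004 + 0.0400 + 0.1521 + 0.0144 + 0.0004 + 0.0004 + 0.0529 = 0.2606
B_Pick = 1 / 0.2606 = 3.8373
Σp_Bullᵢ² = 0.72² + 0.02² + 0.02² + 0.04² + 0.13² + 0.02² + 0.05² = 0.5184 + 0.0004 + 0.0004 + 0.0016 + 0.0169 + 0.0004 + 0.0025 = 0.5406
B_Bull = 1 / 0.5406 = 1.8498
Σp_Greeᵢ² = 0.17² + 0.37² + 0.34² + 0.02² + 0.02² + 0.02² + 0.06² = 0.0289 + 0.1369 + 0.1156 + 0.0004 + 0.0004 + 0.0004 + 0.0036 = 0.2862
B_Gree = 1 / 0.2862 = 3.4941
Highest B → broadest niche (most generalist): Pickerel Frog (B = 3.84).

Pickerel Frog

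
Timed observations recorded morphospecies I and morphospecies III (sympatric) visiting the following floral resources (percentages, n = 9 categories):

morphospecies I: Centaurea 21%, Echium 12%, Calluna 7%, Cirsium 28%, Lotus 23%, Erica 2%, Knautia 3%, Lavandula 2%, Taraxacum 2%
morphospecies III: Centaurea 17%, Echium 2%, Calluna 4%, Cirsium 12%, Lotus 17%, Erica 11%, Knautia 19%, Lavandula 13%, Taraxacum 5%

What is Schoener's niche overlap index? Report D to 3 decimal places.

Convert percentages to proportions (divide by 100).
Σ|p₁ᵢ − p₂ᵢ| = 0.04 + 0.10 + 0.03 + 0.16 + 0.06 + 0.09 + 0.16 + 0.11 + 0.03 = 0.78
D = 1 − ½ × 0.78 = 1 − 0.390 = 0.61000

0.610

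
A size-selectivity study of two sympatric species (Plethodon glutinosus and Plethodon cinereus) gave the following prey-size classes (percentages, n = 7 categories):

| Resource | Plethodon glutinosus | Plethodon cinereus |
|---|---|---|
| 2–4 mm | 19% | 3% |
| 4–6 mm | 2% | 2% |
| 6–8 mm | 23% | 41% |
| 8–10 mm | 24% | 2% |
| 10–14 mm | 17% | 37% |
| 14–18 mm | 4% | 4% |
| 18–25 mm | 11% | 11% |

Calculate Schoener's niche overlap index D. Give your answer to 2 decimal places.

0.62

Convert percentages to proportions (divide by 100).
Σ|p₁ᵢ − p₂ᵢ| = 0.16 + 0.00 + 0.18 + 0.22 + 0.20 + 0.00 + 0.00 = 0.76
D = 1 − ½ × 0.76 = 1 − 0.380 = 0.6200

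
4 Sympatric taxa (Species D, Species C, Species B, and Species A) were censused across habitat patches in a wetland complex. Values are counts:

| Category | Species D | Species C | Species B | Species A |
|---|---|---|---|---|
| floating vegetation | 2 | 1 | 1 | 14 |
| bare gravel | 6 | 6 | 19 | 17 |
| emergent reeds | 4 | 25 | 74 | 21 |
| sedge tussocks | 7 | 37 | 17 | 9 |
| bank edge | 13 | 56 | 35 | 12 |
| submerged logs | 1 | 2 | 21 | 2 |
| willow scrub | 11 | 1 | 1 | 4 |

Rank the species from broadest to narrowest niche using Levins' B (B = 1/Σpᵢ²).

Species A > Species D > Species B > Species C

Proportions for Species D (n=44): 2/44=0.0455, 6/44=0.1364, 4/44=0.0909, 7/44=0.1591, 13/44=0.2955, 1/44=0.0227, 11/44=0.2500
Proportions for Species C (n=128): 1/128=0.0078, 6/128=0.0469, 25/128=0.1953, 37/128=0.2891, 56/128=0.4375, 2/128=0.0156, 1/128=0.0078
Proportions for Species B (n=168): 1/168=0.0060, 19/168=0.1131, 74/168=0.4405, 17/168=0.1012, 35/168=0.2083, 21/168=0.1250, 1/168=0.0060
Proportions for Species A (n=79): 14/79=0.1772, 17/79=0.2152, 21/79=0.2658, 9/79=0.1139, 12/79=0.1519, 2/79=0.0253, 4/79=0.0506
Σp_Dᵢ² = 0.0455² + 0.1364² + 0.0909² + 0.1591² + 0.2955² + 0.0227² + 0.2500² = 0.002070 + 0.018605 + 0.008263 + 0.025313 + 0.087320 + 0.000515 + 0.062500 = 0.204586
B_D = 1 / 0.204586 = 4.8879
Σp_Cᵢ² = 0.0078² + 0.0469² + 0.1953² + 0.2891² + 0.4375² + 0.0156² + 0.0078² = 0.000061 + 0.002200 + 0.038142 + 0.083579 + 0.191406 + 0.000243 + 0.000061 = 0.315692
B_C = 1 / 0.315692 = 3.1676
Σp_Bᵢ² = 0.0060² + 0.1131² + 0.4405² + 0.1012² + 0.2083² + 0.1250² + 0.0060² = 0.000036 + 0.012792 + 0.194040 + 0.010241 + 0.043389 + 0.015625 + 0.000036 = 0.276159
B_B = 1 / 0.276159 = 3.6211
Σp_Aᵢ² = 0.1772² + 0.2152² + 0.2658² + 0.1139² + 0.1519² + 0.0253² + 0.0506² = 0.031400 + 0.046311 + 0.070650 + 0.012973 + 0.023074 + 0.000640 + 0.002560 = 0.187608
B_A = 1 / 0.187608 = 5.3303
Ranking by B (broadest → narrowest): Species A (5.33) > Species D (4.89) > Species B (3.62) > Species C (3.17)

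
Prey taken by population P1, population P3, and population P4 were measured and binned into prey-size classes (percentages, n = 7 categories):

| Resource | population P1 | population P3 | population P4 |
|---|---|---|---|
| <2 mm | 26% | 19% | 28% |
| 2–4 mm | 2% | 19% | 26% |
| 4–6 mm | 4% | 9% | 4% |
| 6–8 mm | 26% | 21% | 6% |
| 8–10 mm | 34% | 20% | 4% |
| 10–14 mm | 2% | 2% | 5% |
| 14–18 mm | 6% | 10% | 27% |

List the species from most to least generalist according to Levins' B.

population P3 > population P4 > population P1

Convert percentages to proportions (divide by 100).
Σp_P1ᵢ² = 0.26² + 0.02² + 0.04² + 0.26² + 0.34² + 0.02² + 0.06² = 0.0676 + 0.0004 + 0.0016 + 0.0676 + 0.1156 + 0.0004 + 0.0036 = 0.2568
B_P1 = 1 / 0.2568 = 3.8941
Σp_P3ᵢ² = 0.19² + 0.19² + 0.09² + 0.21² + 0.20² + 0.02² + 0.10² = 0.0361 + 0.0361 + 0.0081 + 0.0441 + 0.0400 + 0.0004 + 0.0100 = 0.1748
B_P3 = 1 / 0.1748 = 5.7208
Σp_P4ᵢ² = 0.28² + 0.26² + 0.04² + 0.06² + 0.04² + 0.05² + 0.27² = 0.0784 + 0.0676 + 0.0016 + 0.0036 + 0.0016 + 0.0025 + 0.0729 = 0.2282
B_P4 = 1 / 0.2282 = 4.3821
Ranking by B (broadest → narrowest): population P3 (5.72) > population P4 (4.38) > population P1 (3.89)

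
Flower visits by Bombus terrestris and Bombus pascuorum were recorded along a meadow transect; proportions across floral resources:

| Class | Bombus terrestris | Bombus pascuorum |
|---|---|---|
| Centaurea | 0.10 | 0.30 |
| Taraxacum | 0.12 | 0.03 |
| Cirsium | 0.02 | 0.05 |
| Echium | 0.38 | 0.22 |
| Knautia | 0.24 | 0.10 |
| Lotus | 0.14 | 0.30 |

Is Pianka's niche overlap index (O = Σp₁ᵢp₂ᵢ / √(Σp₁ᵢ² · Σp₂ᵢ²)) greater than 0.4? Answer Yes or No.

Σ p₁ᵢp₂ᵢ = 0.0300 + 0.0036 + 0.0010 + 0.0836 + 0.0240 + 0.0420 = 0.1842
Σp_1ᵢ² = 0.10² + 0.12² + 0.02² + 0.38² + 0.24² + 0.14² = 0.0100 + 0.0144 + 0.0004 + 0.1444 + 0.0576 + 0.0196 = 0.2464
Σp_2ᵢ² = 0.30² + 0.03² + 0.05² + 0.22² + 0.10² + 0.30² = 0.0900 + 0.0009 + 0.0025 + 0.0484 + 0.0100 + 0.0900 = 0.2418
O = 0.1842 / √(0.2464 × 0.2418) = 0.1842 / 0.24409 = 0.7546
O = 0.7546 > 0.4 → Yes.

Yes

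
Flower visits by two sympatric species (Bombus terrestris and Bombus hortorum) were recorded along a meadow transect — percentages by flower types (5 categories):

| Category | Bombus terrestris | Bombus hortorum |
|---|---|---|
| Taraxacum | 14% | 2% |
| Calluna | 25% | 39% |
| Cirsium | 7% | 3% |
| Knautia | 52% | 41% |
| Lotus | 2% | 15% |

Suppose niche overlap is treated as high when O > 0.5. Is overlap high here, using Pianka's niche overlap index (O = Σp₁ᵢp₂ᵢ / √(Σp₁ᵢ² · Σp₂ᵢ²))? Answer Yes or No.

Yes

Convert percentages to proportions (divide by 100).
Σ p₁ᵢp₂ᵢ = 0.0028 + 0.0975 + 0.0021 + 0.2132 + 0.0030 = 0.3186
Σp_1ᵢ² = 0.14² + 0.25² + 0.07² + 0.52² + 0.02² = 0.0196 + 0.0625 + 0.0049 + 0.2704 + 0.0004 = 0.3578
Σp_2ᵢ² = 0.02² + 0.39² + 0.03² + 0.41² + 0.15² = 0.0004 + 0.1521 + 0.0009 + 0.1681 + 0.0225 = 0.3440
O = 0.3186 / √(0.3578 × 0.3440) = 0.3186 / 0.35083 = 0.9081
O = 0.9081 > 0.5 → Yes.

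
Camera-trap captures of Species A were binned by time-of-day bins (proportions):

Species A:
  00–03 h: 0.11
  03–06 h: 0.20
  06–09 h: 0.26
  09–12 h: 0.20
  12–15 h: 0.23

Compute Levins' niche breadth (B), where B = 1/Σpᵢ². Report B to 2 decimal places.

Σpᵢ² = 0.11² + 0.20² + 0.26² + 0.20² + 0.23² = 0.0121 + 0.0400 + 0.0676 + 0.0400 + 0.0529 = 0.2126
B = 1 / 0.2126 = 4.7037

4.70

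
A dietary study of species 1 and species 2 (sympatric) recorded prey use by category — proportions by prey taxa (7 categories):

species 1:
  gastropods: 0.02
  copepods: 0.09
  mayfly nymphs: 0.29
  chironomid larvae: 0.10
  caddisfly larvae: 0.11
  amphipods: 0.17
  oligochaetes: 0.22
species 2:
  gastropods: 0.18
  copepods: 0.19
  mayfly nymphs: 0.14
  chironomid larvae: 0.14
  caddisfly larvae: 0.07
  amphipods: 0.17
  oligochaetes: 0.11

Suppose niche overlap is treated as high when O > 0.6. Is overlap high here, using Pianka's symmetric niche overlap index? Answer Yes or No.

Σ p₁ᵢp₂ᵢ = 0.0036 + 0.0171 + 0.0406 + 0.0140 + 0.0077 + 0.0289 + 0.0242 = 0.1361
Σp_1ᵢ² = 0.02² + 0.09² + 0.29² + 0.10² + 0.11² + 0.17² + 0.22² = 0.0004 + 0.0081 + 0.0841 + 0.0100 + 0.0121 + 0.0289 + 0.0484 = 0.1920
Σp_2ᵢ² = 0.18² + 0.19² + 0.14² + 0.14² + 0.07² + 0.17² + 0.11² = 0.0324 + 0.0361 + 0.0196 + 0.0196 + 0.0049 + 0.0289 + 0.0121 = 0.1536
O = 0.1361 / √(0.1920 × 0.1536) = 0.1361 / 0.17173 = 0.7925
O = 0.7925 > 0.6 → Yes.

Yes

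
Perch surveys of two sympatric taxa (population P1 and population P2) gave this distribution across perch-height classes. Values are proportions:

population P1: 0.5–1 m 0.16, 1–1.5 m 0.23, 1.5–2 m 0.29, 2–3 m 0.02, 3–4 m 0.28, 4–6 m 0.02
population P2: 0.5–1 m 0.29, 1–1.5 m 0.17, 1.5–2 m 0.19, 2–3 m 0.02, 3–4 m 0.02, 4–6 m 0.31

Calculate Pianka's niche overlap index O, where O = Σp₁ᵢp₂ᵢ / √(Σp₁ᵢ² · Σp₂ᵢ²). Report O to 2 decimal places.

Σ p₁ᵢp₂ᵢ = 0.0464 + 0.0391 + 0.0551 + 0.0004 + 0.0056 + 0.0062 = 0.1528
Σp_1ᵢ² = 0.16² + 0.23² + 0.29² + 0.02² + 0.28² + 0.02² = 0.0256 + 0.0529 + 0.0841 + 0.0004 + 0.0784 + 0.0004 = 0.2418
Σp_2ᵢ² = 0.29² + 0.17² + 0.19² + 0.02² + 0.02² + 0.31² = 0.0841 + 0.0289 + 0.0361 + 0.0004 + 0.0004 + 0.0961 = 0.2460
O = 0.1528 / √(0.2418 × 0.2460) = 0.1528 / 0.24389 = 0.6265

0.63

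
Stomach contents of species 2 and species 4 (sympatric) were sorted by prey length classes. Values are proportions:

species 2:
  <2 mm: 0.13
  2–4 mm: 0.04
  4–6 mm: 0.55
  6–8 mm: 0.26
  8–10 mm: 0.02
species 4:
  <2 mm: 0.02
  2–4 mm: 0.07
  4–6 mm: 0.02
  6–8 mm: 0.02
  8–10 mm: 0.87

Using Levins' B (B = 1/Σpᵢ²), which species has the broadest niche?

species 2

Σp_2ᵢ² = 0.13² + 0.04² + 0.55² + 0.26² + 0.02² = 0.0169 + 0.0016 + 0.3025 + 0.0676 + 0.0004 = 0.3890
B_2 = 1 / 0.3890 = 2.5707
Σp_4ᵢ² = 0.02² + 0.07² + 0.02² + 0.02² + 0.87² = 0.0004 + 0.0049 + 0.0004 + 0.0004 + 0.7569 = 0.7630
B_4 = 1 / 0.7630 = 1.3106
Highest B → broadest niche (most generalist): species 2 (B = 2.57).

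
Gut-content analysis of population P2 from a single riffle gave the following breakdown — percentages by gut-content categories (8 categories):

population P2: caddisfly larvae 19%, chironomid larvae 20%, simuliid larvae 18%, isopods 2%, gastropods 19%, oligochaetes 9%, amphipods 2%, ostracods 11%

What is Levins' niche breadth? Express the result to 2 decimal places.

6.04

Convert percentages to proportions (divide by 100).
Σpᵢ² = 0.19² + 0.20² + 0.18² + 0.02² + 0.19² + 0.09² + 0.02² + 0.11² = 0.0361 + 0.0400 + 0.0324 + 0.0004 + 0.0361 + 0.0081 + 0.0004 + 0.0121 = 0.1656
B = 1 / 0.1656 = 6.0386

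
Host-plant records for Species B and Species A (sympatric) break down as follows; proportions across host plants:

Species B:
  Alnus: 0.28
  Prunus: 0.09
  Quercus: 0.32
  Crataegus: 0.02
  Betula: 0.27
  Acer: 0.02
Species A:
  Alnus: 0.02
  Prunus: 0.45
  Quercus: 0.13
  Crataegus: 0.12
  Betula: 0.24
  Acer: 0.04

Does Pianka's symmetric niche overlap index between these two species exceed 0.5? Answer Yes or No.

Yes

Σ p₁ᵢp₂ᵢ = 0.0056 + 0.0405 + 0.0416 + 0.0024 + 0.0648 + 0.0008 = 0.1557
Σp_1ᵢ² = 0.28² + 0.09² + 0.32² + 0.02² + 0.27² + 0.02² = 0.0784 + 0.0081 + 0.1024 + 0.0004 + 0.0729 + 0.0004 = 0.2626
Σp_2ᵢ² = 0.02² + 0.45² + 0.13² + 0.12² + 0.24² + 0.04² = 0.0004 + 0.2025 + 0.0169 + 0.0144 + 0.0576 + 0.0016 = 0.2934
O = 0.1557 / √(0.2626 × 0.2934) = 0.1557 / 0.27757 = 0.5609
O = 0.5609 > 0.5 → Yes.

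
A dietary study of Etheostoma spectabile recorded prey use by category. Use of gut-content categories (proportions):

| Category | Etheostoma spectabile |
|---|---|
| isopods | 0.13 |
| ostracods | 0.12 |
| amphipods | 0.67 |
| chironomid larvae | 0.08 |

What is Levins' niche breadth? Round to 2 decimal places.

Σpᵢ² = 0.13² + 0.12² + 0.67² + 0.08² = 0.0169 + 0.0144 + 0.4489 + 0.0064 = 0.4866
B = 1 / 0.4866 = 2.0551

2.06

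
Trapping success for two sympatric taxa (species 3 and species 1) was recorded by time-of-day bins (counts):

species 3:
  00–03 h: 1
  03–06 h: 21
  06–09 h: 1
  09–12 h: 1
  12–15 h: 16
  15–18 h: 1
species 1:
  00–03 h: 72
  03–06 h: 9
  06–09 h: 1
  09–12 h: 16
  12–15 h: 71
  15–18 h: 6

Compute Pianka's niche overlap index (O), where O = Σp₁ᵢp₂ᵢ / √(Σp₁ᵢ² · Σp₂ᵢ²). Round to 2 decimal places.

0.52

Proportions for species 3 (n=41): 1/41=0.0244, 21/41=0.5122, 1/41=0.0244, 1/41=0.0244, 16/41=0.3902, 1/41=0.0244
Proportions for species 1 (n=175): 72/175=0.4114, 9/175=0.0514, 1/175=0.0057, 16/175=0.0914, 71/175=0.4057, 6/175=0.0343
Σ p₁ᵢp₂ᵢ = 0.010038 + 0.026327 + 0.000139 + 0.002230 + 0.158304 + 0.000837 = 0.197875
Σp_1ᵢ² = 0.0244² + 0.5122² + 0.0244² + 0.0244² + 0.3902² + 0.0244² = 0.000595 + 0.262349 + 0.000595 + 0.000595 + 0.152256 + 0.000595 = 0.416985
Σp_2ᵢ² = 0.4114² + 0.0514² + 0.0057² + 0.0914² + 0.4057² + 0.0343² = 0.169250 + 0.002642 + 0.000032 + 0.008354 + 0.164592 + 0.001176 = 0.346046
O = 0.197875 / √(0.416985 × 0.346046) = 0.197875 / 0.3798631 = 0.5209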